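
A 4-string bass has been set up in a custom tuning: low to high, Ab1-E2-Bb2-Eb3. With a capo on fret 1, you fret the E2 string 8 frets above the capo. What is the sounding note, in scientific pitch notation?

The capo raises the open E2 by 1 semitone to F2; fretting 8 more gives E2 + 1 + 8 = E2 + 9 semitones = Db3.
(Also written C#.)

Db3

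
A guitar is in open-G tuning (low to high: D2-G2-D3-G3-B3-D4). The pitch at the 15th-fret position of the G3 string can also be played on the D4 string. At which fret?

G3 at fret 15 is G3 + 15 semitones = A♯4.
The open D4 string is 7 semitones above the open G3, so the same pitch on the D4 string lies at fret 15 − 7 = 8.

8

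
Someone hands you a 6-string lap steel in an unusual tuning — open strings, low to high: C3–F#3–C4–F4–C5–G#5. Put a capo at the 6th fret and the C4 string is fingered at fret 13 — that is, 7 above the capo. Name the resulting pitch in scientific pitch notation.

The capo raises the open C4 by 6 semitones to F#4; fretting 7 more gives C4 + 6 + 7 = C4 + 13 semitones = C#5.

C#5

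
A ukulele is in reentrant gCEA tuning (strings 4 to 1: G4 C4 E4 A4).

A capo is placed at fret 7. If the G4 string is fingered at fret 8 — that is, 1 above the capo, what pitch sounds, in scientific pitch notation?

The capo raises the open G4 by 7 semitones to D5; fretting 1 more gives G4 + 7 + 1 = G4 + 8 semitones = D#5.

D#5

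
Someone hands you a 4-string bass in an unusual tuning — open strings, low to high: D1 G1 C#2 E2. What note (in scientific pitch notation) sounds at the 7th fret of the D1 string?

A1

Each fret is one semitone, so D1 + 7 = A1.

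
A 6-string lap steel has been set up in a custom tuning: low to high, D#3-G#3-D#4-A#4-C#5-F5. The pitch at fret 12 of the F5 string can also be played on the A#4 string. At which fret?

Fret 12 on F5 is MIDI 77 + 12 = 89 (F6). On the A#4 string (open MIDI 70), that pitch is 89 − 70 = fret 19.

19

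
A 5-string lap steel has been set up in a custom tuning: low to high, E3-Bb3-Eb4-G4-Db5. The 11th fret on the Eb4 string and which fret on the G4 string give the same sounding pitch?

Eb4 at fret 11 is Eb4 + 11 semitones = D5.
The open G4 string is 4 semitones above the open Eb4, so the same pitch on the G4 string lies at fret 11 − 4 = 7.

7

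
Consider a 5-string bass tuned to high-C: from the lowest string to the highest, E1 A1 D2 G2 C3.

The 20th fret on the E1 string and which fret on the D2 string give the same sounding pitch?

10

Fret 20 on E1 is MIDI 28 + 20 = 48 (C3). On the D2 string (open MIDI 38), that pitch is 48 − 38 = fret 10.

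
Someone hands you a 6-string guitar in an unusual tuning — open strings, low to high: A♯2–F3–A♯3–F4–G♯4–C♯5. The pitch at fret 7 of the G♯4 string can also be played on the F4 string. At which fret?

Fret 7 on G♯4 is MIDI 68 + 7 = 75 (D♯5). On the F4 string (open MIDI 65), that pitch is 75 − 65 = fret 10.

10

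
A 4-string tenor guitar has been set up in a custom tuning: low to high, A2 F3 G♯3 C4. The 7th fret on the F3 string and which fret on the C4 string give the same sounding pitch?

0

Fret 7 on F3 is MIDI 53 + 7 = 60 (C4). On the C4 string (open MIDI 60), that pitch is 60 − 60 = fret 0.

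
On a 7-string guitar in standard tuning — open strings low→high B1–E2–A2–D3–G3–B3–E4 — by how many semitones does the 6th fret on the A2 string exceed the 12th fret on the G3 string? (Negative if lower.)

A2 at fret 6 → D#3 (MIDI 51); G3 at fret 12 → G4 (MIDI 67).
51 − 67 = -16, so the two pitches are 16 semitones apart.

-16 semitones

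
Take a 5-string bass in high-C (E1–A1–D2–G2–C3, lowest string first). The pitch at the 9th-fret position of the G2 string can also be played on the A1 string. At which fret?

Fret 9 on G2 is MIDI 43 + 9 = 52 (E3). On the A1 string (open MIDI 33), that pitch is 52 − 33 = fret 19.

19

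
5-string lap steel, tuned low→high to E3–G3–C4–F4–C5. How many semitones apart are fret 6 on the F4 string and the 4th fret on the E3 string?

15 semitones

F4 at fret 6 → B4 (MIDI 71); E3 at fret 4 → Ab3 (MIDI 56).
71 − 56 = 15, so the two pitches are 15 semitones apart, with B4 the higher.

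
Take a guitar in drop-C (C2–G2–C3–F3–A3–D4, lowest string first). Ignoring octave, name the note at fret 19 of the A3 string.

The open A3 string plus 19 semitones: A–A#–B–C–…–D–D#–E.

E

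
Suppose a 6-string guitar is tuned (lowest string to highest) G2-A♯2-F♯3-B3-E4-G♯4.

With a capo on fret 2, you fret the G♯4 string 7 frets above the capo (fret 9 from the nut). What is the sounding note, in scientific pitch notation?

F5

The capo raises the open G♯4 by 2 semitones to A♯4; fretting 7 more gives G♯4 + 2 + 7 = G♯4 + 9 semitones = F5.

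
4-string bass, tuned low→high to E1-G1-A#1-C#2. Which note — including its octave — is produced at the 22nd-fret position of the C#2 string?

Each fret is one semitone, so C#2 + 22 = B3.

B3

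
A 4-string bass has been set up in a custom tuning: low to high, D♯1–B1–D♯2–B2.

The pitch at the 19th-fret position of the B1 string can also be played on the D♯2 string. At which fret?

B1 at fret 19 is B1 + 19 semitones = F♯3.
The open D♯2 string is 4 semitones above the open B1, so the same pitch on the D♯2 string lies at fret 19 − 4 = 15.

15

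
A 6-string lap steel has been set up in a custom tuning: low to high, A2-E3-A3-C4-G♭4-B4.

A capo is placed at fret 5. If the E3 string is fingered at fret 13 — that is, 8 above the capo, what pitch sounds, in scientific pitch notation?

F4

The capo raises the open E3 by 5 semitones to A3; fretting 8 more gives E3 + 5 + 8 = E3 + 13 semitones = F4.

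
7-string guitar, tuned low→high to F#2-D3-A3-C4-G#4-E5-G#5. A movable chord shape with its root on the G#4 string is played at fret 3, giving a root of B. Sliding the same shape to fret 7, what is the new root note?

Moving from fret 3 to fret 7 shifts the root by 4 semitones.
B up 4 semitones is D#.

D#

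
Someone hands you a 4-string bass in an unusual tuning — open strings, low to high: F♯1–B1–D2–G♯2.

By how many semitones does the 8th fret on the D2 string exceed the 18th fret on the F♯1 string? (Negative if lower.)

D2 at fret 8 → A♯2 (MIDI 46); F♯1 at fret 18 → C3 (MIDI 48).
46 − 48 = -2, so the two pitches are 2 semitones apart.

-2 semitones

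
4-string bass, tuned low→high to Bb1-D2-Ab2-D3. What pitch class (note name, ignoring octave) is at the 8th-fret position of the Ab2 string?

E

Ab2 is MIDI 44. Adding 8 gives 52; 52 mod 12 = 4, i.e. E.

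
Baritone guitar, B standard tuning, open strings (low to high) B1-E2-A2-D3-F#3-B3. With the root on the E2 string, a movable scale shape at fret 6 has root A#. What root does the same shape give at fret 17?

Moving from fret 6 to fret 17 shifts the root by 11 semitones.
A# up 11 semitones is A.

A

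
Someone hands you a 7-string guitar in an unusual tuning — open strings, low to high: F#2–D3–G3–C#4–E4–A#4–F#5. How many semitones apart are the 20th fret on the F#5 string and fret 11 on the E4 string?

23 semitones

F#5 at fret 20 → D7 (MIDI 98); E4 at fret 11 → D#5 (MIDI 75).
98 − 75 = 23, so the two pitches are 23 semitones apart, with D7 the higher.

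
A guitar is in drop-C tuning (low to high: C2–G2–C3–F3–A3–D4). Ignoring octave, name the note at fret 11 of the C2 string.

B

The open C2 string plus 11 semitones: C–C#–D–D#–…–A–A#–B.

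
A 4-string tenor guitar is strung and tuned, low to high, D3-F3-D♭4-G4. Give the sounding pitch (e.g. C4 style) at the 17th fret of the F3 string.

F3 is MIDI 53. Adding 17 gives 70, which is B♭4.

B♭4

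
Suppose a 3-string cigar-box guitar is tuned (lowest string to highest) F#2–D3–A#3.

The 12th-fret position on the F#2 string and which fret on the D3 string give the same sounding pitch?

4

Fret 12 on F#2 is MIDI 42 + 12 = 54 (F#3). On the D3 string (open MIDI 50), that pitch is 54 − 50 = fret 4.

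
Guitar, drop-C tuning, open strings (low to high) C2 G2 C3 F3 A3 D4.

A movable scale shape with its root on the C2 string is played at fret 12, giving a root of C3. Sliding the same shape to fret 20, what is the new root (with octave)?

G#3

Moving from fret 12 to fret 20 shifts the root by 8 semitones.
C3 up 8 semitones is G#3.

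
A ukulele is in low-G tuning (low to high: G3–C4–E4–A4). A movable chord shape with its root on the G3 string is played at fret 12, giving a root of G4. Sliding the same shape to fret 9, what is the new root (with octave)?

Moving from fret 12 to fret 9 shifts the root by -3 semitones.
G4 down 3 semitones is E4.

E4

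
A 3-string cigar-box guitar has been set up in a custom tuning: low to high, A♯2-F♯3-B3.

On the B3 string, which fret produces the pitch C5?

13

C5 is 13 semitones above the open B3 (B–C–C#–D–…–A#–B–C), so it sits at fret 13.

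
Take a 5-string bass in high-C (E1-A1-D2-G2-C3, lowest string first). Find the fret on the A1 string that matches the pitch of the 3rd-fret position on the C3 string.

Fret 3 on C3 is MIDI 48 + 3 = 51 (D#3). On the A1 string (open MIDI 33), that pitch is 51 − 33 = fret 18.

18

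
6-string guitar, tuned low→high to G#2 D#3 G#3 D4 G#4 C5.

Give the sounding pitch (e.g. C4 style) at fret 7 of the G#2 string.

Each fret is one semitone, so G#2 + 7 = D#3.

D#3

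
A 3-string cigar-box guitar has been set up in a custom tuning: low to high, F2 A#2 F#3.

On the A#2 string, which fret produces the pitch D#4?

D#4 is 17 semitones above the open A#2 (A#–B–C–C#–…–C#–D–D#), so it sits at fret 17.

17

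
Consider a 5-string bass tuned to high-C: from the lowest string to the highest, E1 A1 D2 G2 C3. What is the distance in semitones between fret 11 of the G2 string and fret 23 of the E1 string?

3 semitones

G2 at fret 11 → F♯3 (MIDI 54); E1 at fret 23 → D♯3 (MIDI 51).
54 − 51 = 3, so the two pitches are 3 semitones apart, with F♯3 the higher.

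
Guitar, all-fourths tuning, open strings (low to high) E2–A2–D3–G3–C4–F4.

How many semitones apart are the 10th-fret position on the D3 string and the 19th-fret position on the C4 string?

19 semitones

D3 at fret 10 → C4 (MIDI 60); C4 at fret 19 → G5 (MIDI 79).
60 − 79 = -19, so the two pitches are 19 semitones apart, with G5 the higher.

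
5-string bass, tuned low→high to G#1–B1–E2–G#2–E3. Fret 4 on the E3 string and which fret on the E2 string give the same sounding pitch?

Fret 4 on E3 is MIDI 52 + 4 = 56 (G#3). On the E2 string (open MIDI 40), that pitch is 56 − 40 = fret 16.

16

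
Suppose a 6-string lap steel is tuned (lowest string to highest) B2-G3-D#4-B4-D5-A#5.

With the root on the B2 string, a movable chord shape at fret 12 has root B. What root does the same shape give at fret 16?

D#

Moving from fret 12 to fret 16 shifts the root by 4 semitones.
B up 4 semitones is D#.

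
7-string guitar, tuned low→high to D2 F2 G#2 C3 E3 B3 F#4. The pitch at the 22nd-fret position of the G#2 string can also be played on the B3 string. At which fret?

Fret 22 on G#2 is MIDI 44 + 22 = 66 (F#4). On the B3 string (open MIDI 59), that pitch is 66 − 59 = fret 7.

7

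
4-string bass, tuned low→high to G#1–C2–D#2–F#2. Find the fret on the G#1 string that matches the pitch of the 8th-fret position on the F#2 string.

18

Fret 8 on F#2 is MIDI 42 + 8 = 50 (D3). On the G#1 string (open MIDI 32), that pitch is 50 − 32 = fret 18.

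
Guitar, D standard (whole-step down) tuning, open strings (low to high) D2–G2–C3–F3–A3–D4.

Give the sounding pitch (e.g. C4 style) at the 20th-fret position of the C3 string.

G#4

Each fret is one semitone, so C3 + 20 = G#4.
(Equivalently spelled Ab4.)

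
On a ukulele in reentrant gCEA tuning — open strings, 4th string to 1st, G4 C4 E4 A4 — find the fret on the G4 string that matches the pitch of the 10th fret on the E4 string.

E4 at fret 10 is E4 + 10 semitones = D5.
The open G4 string is 3 semitones above the open E4, so the same pitch on the G4 string lies at fret 10 − 3 = 7.

7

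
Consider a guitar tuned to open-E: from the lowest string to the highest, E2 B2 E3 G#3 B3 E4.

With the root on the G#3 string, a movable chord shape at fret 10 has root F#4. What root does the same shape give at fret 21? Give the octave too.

Moving from fret 10 to fret 21 shifts the root by 11 semitones.
F#4 up 11 semitones is F5.

F5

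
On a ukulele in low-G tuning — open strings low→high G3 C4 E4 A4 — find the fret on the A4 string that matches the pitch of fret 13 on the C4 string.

4

Fret 13 on C4 is MIDI 60 + 13 = 73 (C#5). On the A4 string (open MIDI 69), that pitch is 73 − 69 = fret 4.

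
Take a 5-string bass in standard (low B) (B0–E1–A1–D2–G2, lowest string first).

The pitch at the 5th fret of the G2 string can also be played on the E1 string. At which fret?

20

G2 at fret 5 is G2 + 5 semitones = C3.
The open E1 string is 15 semitones below the open G2, so the same pitch on the E1 string lies at fret 5 + 15 = 20.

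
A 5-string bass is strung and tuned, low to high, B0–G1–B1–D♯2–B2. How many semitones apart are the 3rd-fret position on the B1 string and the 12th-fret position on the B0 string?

3 semitones

B1 at fret 3 → D2 (MIDI 38); B0 at fret 12 → B1 (MIDI 35).
38 − 35 = 3, so the two pitches are 3 semitones apart, with D2 the higher.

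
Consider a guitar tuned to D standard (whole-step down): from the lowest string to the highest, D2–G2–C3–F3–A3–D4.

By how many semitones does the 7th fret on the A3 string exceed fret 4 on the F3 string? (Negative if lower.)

A3 at fret 7 → E4 (MIDI 64); F3 at fret 4 → A3 (MIDI 57).
64 − 57 = 7, so the two pitches are 7 semitones apart.

7 semitones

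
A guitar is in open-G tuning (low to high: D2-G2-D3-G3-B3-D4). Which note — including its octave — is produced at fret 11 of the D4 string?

C♯5

D4 is MIDI 62. Adding 11 gives 73, which is C♯5.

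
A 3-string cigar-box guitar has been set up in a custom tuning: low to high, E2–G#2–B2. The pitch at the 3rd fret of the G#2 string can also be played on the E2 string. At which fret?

Fret 3 on G#2 is MIDI 44 + 3 = 47 (B2). On the E2 string (open MIDI 40), that pitch is 47 − 40 = fret 7.

7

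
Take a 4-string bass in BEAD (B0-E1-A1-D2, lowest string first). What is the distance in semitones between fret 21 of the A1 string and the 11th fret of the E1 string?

15 semitones

A1 at fret 21 → F#3 (MIDI 54); E1 at fret 11 → D#2 (MIDI 39).
54 − 39 = 15, so the two pitches are 15 semitones apart, with F#3 the higher.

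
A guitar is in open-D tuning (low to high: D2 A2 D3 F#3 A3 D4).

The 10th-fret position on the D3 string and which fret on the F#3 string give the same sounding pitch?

Fret 10 on D3 is MIDI 50 + 10 = 60 (C4). On the F#3 string (open MIDI 54), that pitch is 60 − 54 = fret 6.

6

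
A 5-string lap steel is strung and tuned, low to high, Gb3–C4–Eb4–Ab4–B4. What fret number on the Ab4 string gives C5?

4

C5 is 4 semitones above the open Ab4 (Ab–A–Bb–B–C), so it sits at fret 4.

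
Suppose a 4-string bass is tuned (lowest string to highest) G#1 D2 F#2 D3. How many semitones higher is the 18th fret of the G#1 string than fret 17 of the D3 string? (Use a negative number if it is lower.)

G#1 at fret 18 → D3 (MIDI 50); D3 at fret 17 → G4 (MIDI 67).
50 − 67 = -17, so the two pitches are 17 semitones apart.

-17 semitones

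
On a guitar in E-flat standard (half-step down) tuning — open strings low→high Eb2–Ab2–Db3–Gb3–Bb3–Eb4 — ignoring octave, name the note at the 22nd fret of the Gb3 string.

E

Each fret is one semitone, so Gb3 + 22 = E.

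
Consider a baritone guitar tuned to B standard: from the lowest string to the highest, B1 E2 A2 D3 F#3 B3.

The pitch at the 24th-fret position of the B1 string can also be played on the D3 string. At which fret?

9

B1 at fret 24 is B1 + 24 semitones = B3.
The open D3 string is 15 semitones above the open B1, so the same pitch on the D3 string lies at fret 24 − 15 = 9.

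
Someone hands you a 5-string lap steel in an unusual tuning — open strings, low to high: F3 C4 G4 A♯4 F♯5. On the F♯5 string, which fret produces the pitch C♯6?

7

C♯6 is 7 semitones above the open F♯5 (F#–G–G#–A–A#–B–C–C#), so it sits at fret 7.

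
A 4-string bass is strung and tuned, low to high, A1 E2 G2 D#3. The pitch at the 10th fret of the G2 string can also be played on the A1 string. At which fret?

G2 at fret 10 is G2 + 10 semitones = F3.
The open A1 string is 10 semitones below the open G2, so the same pitch on the A1 string lies at fret 10 + 10 = 20.

20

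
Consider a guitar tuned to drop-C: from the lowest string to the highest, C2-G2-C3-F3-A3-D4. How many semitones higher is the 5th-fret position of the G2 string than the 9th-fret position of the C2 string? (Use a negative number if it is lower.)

3 semitones

G2 at fret 5 → C3 (MIDI 48); C2 at fret 9 → A2 (MIDI 45).
48 − 45 = 3, so the two pitches are 3 semitones apart.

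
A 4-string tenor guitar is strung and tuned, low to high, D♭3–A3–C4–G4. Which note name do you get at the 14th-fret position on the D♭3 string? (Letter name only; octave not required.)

The open D♭3 string plus 14 semitones: Db–D–Eb–E–…–Db–D–Eb.

E♭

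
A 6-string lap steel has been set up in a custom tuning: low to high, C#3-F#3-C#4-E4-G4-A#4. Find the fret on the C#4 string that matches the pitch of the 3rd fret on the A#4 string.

Fret 3 on A#4 is MIDI 70 + 3 = 73 (C#5). On the C#4 string (open MIDI 61), that pitch is 73 − 61 = fret 12.

12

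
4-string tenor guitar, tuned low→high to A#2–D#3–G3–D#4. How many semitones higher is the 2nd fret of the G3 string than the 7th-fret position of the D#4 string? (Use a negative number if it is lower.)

-13 semitones

G3 at fret 2 → A3 (MIDI 57); D#4 at fret 7 → A#4 (MIDI 70).
57 − 70 = -13, so the two pitches are 13 semitones apart.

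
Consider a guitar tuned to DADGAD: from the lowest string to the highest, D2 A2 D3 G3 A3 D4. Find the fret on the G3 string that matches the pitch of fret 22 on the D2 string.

Fret 22 on D2 is MIDI 38 + 22 = 60 (C4). On the G3 string (open MIDI 55), that pitch is 60 − 55 = fret 5.

5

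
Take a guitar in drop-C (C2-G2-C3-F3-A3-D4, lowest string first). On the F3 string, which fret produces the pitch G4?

14

G4 is 14 semitones above the open F3 (F–F#–G–G#–…–F–F#–G), so it sits at fret 14.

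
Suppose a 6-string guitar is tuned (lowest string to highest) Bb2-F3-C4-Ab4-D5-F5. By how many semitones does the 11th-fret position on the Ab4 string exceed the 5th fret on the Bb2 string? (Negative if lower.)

Ab4 at fret 11 → G5 (MIDI 79); Bb2 at fret 5 → Eb3 (MIDI 51).
79 − 51 = 28, so the two pitches are 28 semitones apart.

28 semitones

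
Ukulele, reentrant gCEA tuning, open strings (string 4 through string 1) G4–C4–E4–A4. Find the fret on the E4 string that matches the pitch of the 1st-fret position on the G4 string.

Fret 1 on G4 is MIDI 67 + 1 = 68 (G♯4). On the E4 string (open MIDI 64), that pitch is 68 − 64 = fret 4.

4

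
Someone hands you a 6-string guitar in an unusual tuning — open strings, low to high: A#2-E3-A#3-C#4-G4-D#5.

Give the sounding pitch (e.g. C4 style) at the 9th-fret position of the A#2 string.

The open A#2 string plus 9 semitones: A#–B–C–C#–D–D#–E–F–F#–G.
The walk passes from B into C once, so the octave number goes from 2 to 3.

G3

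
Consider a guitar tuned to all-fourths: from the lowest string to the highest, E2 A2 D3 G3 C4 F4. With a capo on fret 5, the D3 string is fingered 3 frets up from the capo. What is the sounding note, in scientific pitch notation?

The capo raises the open D3 by 5 semitones to G3; fretting 3 more gives D3 + 5 + 3 = D3 + 8 semitones = A♯3.

A♯3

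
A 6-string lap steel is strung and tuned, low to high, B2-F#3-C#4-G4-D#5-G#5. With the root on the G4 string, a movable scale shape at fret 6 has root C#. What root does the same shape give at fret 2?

Moving from fret 6 to fret 2 shifts the root by -4 semitones.
C# down 4 semitones is A.

A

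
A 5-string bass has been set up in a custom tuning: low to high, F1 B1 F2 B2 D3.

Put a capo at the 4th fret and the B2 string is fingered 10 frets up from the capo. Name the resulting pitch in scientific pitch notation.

D♭4

The capo raises the open B2 by 4 semitones to E♭3; fretting 10 more gives B2 + 4 + 10 = B2 + 14 semitones = D♭4.
(Also written C♯.)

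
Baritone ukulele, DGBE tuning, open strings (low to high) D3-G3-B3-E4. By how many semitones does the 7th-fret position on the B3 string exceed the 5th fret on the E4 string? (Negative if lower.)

-3 semitones

B3 at fret 7 → F♯4 (MIDI 66); E4 at fret 5 → A4 (MIDI 69).
66 − 69 = -3, so the two pitches are 3 semitones apart.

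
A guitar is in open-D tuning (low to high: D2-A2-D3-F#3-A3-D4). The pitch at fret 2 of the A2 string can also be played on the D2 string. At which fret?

9

A2 at fret 2 is A2 + 2 semitones = B2.
The open D2 string is 7 semitones below the open A2, so the same pitch on the D2 string lies at fret 2 + 7 = 9.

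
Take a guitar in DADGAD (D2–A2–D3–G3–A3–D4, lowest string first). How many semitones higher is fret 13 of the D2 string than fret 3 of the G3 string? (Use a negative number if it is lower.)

-7 semitones

D2 at fret 13 → D#3 (MIDI 51); G3 at fret 3 → A#3 (MIDI 58).
51 − 58 = -7, so the two pitches are 7 semitones apart.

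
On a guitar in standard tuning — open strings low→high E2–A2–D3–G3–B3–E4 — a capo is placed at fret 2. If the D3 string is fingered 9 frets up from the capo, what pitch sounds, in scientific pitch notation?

C♯4

The capo raises the open D3 by 2 semitones to E3; fretting 9 more gives D3 + 2 + 9 = D3 + 11 semitones = C♯4.
(Also written D♭.)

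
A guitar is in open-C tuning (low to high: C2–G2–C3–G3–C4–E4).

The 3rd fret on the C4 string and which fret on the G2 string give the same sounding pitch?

20

Fret 3 on C4 is MIDI 60 + 3 = 63 (D♯4). On the G2 string (open MIDI 43), that pitch is 63 − 43 = fret 20.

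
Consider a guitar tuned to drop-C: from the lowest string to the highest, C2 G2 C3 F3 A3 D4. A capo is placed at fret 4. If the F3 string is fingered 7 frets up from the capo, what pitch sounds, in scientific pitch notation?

The capo raises the open F3 by 4 semitones to A3; fretting 7 more gives F3 + 4 + 7 = F3 + 11 semitones = E4.

E4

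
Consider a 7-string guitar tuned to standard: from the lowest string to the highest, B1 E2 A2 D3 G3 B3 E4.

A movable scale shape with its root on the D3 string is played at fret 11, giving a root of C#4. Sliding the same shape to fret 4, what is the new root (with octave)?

F#3

Moving from fret 11 to fret 4 shifts the root by -7 semitones.
C#4 down 7 semitones is F#3.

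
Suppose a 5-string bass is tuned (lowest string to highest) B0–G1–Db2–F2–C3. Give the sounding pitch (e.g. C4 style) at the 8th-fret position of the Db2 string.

Db2 is MIDI 37. Adding 8 gives 45, which is A2.

A2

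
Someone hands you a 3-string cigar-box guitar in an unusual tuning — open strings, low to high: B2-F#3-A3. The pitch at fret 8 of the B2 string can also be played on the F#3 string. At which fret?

1

Fret 8 on B2 is MIDI 47 + 8 = 55 (G3). On the F#3 string (open MIDI 54), that pitch is 55 − 54 = fret 1.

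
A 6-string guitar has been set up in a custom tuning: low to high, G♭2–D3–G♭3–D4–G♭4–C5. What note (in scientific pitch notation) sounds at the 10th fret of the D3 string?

C4

Each fret is one semitone, so D3 + 10 = C4.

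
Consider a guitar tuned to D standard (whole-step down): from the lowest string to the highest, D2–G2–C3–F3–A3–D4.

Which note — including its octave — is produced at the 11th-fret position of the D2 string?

C#3

D2 is MIDI 38. Adding 11 gives 49, which is C#3.
(Equivalently spelled Db3.)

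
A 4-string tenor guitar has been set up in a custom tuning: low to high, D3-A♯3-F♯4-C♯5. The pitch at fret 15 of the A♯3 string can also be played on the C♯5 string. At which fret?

0

A♯3 at fret 15 is A♯3 + 15 semitones = C♯5.
The open C♯5 string is 15 semitones above the open A♯3, so the same pitch on the C♯5 string lies at fret 15 − 15 = 0.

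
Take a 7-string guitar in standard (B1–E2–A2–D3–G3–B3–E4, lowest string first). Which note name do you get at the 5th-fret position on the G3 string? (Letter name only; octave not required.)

C

The open G3 string plus 5 semitones: G–G#–A–A#–B–C.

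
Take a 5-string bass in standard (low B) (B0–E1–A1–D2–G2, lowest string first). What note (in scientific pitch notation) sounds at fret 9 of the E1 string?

C#2

E1 is MIDI 28. Adding 9 gives 37, which is C#2.
(Equivalently spelled Db2.)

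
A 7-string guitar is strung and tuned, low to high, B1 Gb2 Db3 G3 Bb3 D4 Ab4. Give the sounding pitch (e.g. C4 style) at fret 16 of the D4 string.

D4 is MIDI 62. Adding 16 gives 78, which is Gb5.

Gb5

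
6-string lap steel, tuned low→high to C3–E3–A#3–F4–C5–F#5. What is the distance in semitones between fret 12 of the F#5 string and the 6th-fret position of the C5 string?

12 semitones

F#5 at fret 12 → F#6 (MIDI 90); C5 at fret 6 → F#5 (MIDI 78).
90 − 78 = 12, so the two pitches are 12 semitones apart, with F#6 the higher.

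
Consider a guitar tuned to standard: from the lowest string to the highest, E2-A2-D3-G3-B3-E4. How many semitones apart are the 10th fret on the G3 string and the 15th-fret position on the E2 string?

10 semitones

G3 at fret 10 → F4 (MIDI 65); E2 at fret 15 → G3 (MIDI 55).
65 − 55 = 10, so the two pitches are 10 semitones apart, with F4 the higher.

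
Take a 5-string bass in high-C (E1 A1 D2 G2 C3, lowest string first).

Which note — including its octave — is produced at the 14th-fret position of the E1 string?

F♯2

Each fret is one semitone, so E1 + 14 = F♯2.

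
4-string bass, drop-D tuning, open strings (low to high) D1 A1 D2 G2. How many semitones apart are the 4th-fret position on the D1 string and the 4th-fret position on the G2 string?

D1 at fret 4 → F#1 (MIDI 30); G2 at fret 4 → B2 (MIDI 47).
30 − 47 = -17, so the two pitches are 17 semitones apart, with B2 the higher.

17 semitones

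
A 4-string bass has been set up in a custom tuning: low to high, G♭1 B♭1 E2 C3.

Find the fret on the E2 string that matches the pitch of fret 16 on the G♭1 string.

Fret 16 on G♭1 is MIDI 30 + 16 = 46 (B♭2). On the E2 string (open MIDI 40), that pitch is 46 − 40 = fret 6.

6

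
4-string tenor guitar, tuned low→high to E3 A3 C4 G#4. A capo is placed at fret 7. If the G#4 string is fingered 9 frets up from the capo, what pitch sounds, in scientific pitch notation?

The capo raises the open G#4 by 7 semitones to D#5; fretting 9 more gives G#4 + 7 + 9 = G#4 + 16 semitones = C6.

C6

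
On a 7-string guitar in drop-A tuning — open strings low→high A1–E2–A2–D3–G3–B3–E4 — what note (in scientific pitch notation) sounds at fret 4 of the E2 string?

G#2

E2 is MIDI 40. Adding 4 gives 44, which is G#2.
(Equivalently spelled Ab2.)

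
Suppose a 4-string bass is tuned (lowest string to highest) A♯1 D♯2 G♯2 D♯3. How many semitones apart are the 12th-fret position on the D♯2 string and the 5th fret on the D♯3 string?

5 semitones

D♯2 at fret 12 → D♯3 (MIDI 51); D♯3 at fret 5 → G♯3 (MIDI 56).
51 − 56 = -5, so the two pitches are 5 semitones apart, with G♯3 the higher.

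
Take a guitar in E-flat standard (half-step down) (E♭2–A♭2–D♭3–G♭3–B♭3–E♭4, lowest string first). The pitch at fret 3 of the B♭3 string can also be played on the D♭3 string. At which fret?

12

B♭3 at fret 3 is B♭3 + 3 semitones = D♭4.
The open D♭3 string is 9 semitones below the open B♭3, so the same pitch on the D♭3 string lies at fret 3 + 9 = 12.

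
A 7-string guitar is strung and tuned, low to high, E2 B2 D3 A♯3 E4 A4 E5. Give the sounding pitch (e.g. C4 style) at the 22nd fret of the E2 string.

D4

E2 is MIDI 40. Adding 22 gives 62, which is D4.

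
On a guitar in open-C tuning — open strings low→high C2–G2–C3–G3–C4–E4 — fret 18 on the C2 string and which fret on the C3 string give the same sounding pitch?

6

C2 at fret 18 is C2 + 18 semitones = F♯3.
The open C3 string is 12 semitones above the open C2, so the same pitch on the C3 string lies at fret 18 − 12 = 6.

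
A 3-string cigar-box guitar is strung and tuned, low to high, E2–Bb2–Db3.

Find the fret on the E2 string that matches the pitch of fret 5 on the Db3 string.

Db3 at fret 5 is Db3 + 5 semitones = Gb3.
The open E2 string is 9 semitones below the open Db3, so the same pitch on the E2 string lies at fret 5 + 9 = 14.

14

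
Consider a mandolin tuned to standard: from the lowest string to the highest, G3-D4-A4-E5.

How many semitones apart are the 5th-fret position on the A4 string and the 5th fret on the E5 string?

A4 at fret 5 → D5 (MIDI 74); E5 at fret 5 → A5 (MIDI 81).
74 − 81 = -7, so the two pitches are 7 semitones apart, with A5 the higher.

7 semitones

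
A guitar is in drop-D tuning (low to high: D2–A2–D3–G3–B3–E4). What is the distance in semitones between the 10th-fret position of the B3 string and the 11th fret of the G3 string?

3 semitones

B3 at fret 10 → A4 (MIDI 69); G3 at fret 11 → F♯4 (MIDI 66).
69 − 66 = 3, so the two pitches are 3 semitones apart, with A4 the higher.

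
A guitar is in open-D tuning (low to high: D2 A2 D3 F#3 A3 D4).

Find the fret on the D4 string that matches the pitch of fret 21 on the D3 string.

Fret 21 on D3 is MIDI 50 + 21 = 71 (B4). On the D4 string (open MIDI 62), that pitch is 71 − 62 = fret 9.

9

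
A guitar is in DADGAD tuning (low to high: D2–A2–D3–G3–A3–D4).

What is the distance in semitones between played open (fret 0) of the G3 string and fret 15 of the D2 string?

2 semitones

G3 at fret 0 → G3 (MIDI 55); D2 at fret 15 → F3 (MIDI 53).
55 − 53 = 2, so the two pitches are 2 semitones apart, with G3 the higher.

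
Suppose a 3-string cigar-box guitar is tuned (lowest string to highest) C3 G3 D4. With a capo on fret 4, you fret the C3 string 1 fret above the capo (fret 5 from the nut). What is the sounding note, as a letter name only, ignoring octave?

The capo raises the open C3 by 4 semitones to E3; fretting 1 more gives C3 + 4 + 1 = C3 + 5 semitones, landing on F.

F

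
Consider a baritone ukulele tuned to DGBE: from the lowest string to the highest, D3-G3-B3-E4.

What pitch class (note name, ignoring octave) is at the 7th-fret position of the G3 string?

G3 is MIDI 55. Adding 7 gives 62; 62 mod 12 = 2, i.e. D.

D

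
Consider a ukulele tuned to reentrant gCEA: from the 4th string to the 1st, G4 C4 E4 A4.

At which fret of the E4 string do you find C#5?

9

C#5 is 9 semitones above the open E4 (E–F–F#–G–G#–A–A#–B–C–C#), so it sits at fret 9.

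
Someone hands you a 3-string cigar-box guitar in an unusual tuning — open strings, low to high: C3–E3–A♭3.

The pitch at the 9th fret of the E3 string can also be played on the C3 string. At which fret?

Fret 9 on E3 is MIDI 52 + 9 = 61 (D♭4). On the C3 string (open MIDI 48), that pitch is 61 − 48 = fret 13.

13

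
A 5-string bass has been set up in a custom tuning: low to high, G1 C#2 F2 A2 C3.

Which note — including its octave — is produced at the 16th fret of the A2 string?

C#4

Each fret is one semitone, so A2 + 16 = C#4.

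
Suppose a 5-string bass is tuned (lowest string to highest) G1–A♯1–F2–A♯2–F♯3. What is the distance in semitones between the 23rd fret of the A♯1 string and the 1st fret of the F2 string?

15 semitones

A♯1 at fret 23 → A3 (MIDI 57); F2 at fret 1 → F♯2 (MIDI 42).
57 − 42 = 15, so the two pitches are 15 semitones apart, with A3 the higher.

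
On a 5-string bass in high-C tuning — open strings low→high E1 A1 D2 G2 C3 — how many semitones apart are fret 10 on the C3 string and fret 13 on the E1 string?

17 semitones

C3 at fret 10 → A♯3 (MIDI 58); E1 at fret 13 → F2 (MIDI 41).
58 − 41 = 17, so the two pitches are 17 semitones apart, with A♯3 the higher.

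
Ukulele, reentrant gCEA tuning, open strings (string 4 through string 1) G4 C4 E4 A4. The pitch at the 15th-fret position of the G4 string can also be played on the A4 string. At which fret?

13

Fret 15 on G4 is MIDI 67 + 15 = 82 (A#5). On the A4 string (open MIDI 69), that pitch is 82 − 69 = fret 13.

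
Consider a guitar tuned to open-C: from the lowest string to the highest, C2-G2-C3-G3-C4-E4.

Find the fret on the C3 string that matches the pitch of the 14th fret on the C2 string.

2

C2 at fret 14 is C2 + 14 semitones = D3.
The open C3 string is 12 semitones above the open C2, so the same pitch on the C3 string lies at fret 14 − 12 = 2.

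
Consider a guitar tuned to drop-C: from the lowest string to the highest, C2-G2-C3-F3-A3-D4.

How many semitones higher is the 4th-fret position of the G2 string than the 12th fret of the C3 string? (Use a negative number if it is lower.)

-13 semitones

G2 at fret 4 → B2 (MIDI 47); C3 at fret 12 → C4 (MIDI 60).
47 − 60 = -13, so the two pitches are 13 semitones apart.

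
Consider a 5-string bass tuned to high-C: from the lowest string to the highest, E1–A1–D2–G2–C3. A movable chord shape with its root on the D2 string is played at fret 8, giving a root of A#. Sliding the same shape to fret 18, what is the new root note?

G#

Moving from fret 8 to fret 18 shifts the root by 10 semitones.
A# up 10 semitones is G#.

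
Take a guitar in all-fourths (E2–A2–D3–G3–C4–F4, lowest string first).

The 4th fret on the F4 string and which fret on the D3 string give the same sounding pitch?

F4 at fret 4 is F4 + 4 semitones = A4.
The open D3 string is 15 semitones below the open F4, so the same pitch on the D3 string lies at fret 4 + 15 = 19.

19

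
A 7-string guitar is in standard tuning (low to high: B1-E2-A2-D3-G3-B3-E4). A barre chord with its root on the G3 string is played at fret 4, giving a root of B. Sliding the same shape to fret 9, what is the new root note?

E

Moving from fret 4 to fret 9 shifts the root by 5 semitones.
B up 5 semitones is E.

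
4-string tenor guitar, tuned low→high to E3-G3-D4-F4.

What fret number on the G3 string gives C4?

5

C4 is 5 semitones above the open G3 (G–Ab–A–Bb–B–C), so it sits at fret 5.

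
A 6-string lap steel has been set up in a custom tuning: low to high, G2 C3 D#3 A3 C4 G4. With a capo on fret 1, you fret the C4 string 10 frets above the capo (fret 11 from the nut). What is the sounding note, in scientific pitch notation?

B4

The capo raises the open C4 by 1 semitone to C#4; fretting 10 more gives C4 + 1 + 10 = C4 + 11 semitones = B4.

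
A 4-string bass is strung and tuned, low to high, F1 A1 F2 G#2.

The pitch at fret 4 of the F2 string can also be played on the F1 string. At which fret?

16

Fret 4 on F2 is MIDI 41 + 4 = 45 (A2). On the F1 string (open MIDI 29), that pitch is 45 − 29 = fret 16.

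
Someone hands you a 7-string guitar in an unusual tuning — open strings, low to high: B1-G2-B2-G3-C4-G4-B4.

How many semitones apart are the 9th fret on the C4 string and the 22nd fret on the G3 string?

8 semitones

C4 at fret 9 → A4 (MIDI 69); G3 at fret 22 → F5 (MIDI 77).
69 − 77 = -8, so the two pitches are 8 semitones apart, with F5 the higher.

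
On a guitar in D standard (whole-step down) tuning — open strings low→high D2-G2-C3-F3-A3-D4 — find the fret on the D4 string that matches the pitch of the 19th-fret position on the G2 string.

0

Fret 19 on G2 is MIDI 43 + 19 = 62 (D4). On the D4 string (open MIDI 62), that pitch is 62 − 62 = fret 0.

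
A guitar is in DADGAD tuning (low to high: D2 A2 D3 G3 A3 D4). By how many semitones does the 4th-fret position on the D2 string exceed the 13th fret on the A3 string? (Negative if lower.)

D2 at fret 4 → F♯2 (MIDI 42); A3 at fret 13 → A♯4 (MIDI 70).
42 − 70 = -28, so the two pitches are 28 semitones apart.

-28 semitones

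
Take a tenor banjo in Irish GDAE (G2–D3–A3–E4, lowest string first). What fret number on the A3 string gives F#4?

9

F#4 is 9 semitones above the open A3 (A–A#–B–C–C#–D–D#–E–F–F#), so it sits at fret 9.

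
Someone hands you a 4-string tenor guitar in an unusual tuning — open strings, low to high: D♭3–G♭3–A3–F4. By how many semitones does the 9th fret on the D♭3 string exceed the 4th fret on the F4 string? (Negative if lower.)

D♭3 at fret 9 → B♭3 (MIDI 58); F4 at fret 4 → A4 (MIDI 69).
58 − 69 = -11, so the two pitches are 11 semitones apart.

-11 semitones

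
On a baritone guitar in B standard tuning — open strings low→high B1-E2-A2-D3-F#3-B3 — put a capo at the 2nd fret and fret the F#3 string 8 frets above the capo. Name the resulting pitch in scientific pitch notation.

The capo raises the open F#3 by 2 semitones to G#3; fretting 8 more gives F#3 + 2 + 8 = F#3 + 10 semitones = E4.

E4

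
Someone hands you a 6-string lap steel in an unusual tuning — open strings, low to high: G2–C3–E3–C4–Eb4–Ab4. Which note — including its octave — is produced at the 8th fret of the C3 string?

The open C3 string plus 8 semitones: C–Db–D–Eb–E–F–Gb–G–Ab.
No B→C boundary is crossed, so the octave stays at 3.
(Equivalently spelled G#3.)

Ab3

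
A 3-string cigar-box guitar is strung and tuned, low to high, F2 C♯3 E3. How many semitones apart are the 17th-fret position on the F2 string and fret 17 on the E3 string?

11 semitones

F2 at fret 17 → A♯3 (MIDI 58); E3 at fret 17 → A4 (MIDI 69).
58 − 69 = -11, so the two pitches are 11 semitones apart, with A4 the higher.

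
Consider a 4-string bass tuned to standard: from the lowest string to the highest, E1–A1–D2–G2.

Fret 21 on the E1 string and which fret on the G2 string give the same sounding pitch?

6

E1 at fret 21 is E1 + 21 semitones = C#3.
The open G2 string is 15 semitones above the open E1, so the same pitch on the G2 string lies at fret 21 − 15 = 6.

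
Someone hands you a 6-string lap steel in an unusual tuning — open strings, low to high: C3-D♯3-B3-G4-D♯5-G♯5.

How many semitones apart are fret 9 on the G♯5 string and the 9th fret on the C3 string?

32 semitones

G♯5 at fret 9 → F6 (MIDI 89); C3 at fret 9 → A3 (MIDI 57).
89 − 57 = 32, so the two pitches are 32 semitones apart, with F6 the higher.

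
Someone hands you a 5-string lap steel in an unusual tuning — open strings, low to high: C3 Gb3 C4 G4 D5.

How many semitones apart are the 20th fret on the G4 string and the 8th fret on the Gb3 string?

25 semitones

G4 at fret 20 → Eb6 (MIDI 87); Gb3 at fret 8 → D4 (MIDI 62).
87 − 62 = 25, so the two pitches are 25 semitones apart, with Eb6 the higher.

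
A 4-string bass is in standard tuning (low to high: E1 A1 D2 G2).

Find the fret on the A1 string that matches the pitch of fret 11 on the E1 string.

6

E1 at fret 11 is E1 + 11 semitones = D#2.
The open A1 string is 5 semitones above the open E1, so the same pitch on the A1 string lies at fret 11 − 5 = 6.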